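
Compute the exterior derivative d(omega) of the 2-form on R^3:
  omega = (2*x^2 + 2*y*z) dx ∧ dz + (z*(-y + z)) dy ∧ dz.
d(omega) = (-2*z) dx ∧ dy ∧ dz

For a 2-form omega = sum_{i<j} g_{ij} dx_i ∧ dx_j, the exterior derivative is
  d(omega) = sum_{i<j} d(g_{ij}) ∧ dx_i ∧ dx_j = sum_{i<j, k} (∂g_{ij}/∂x_k) dx_k ∧ dx_i ∧ dx_j.
Expand each term, using dx_k ∧ dx_i ∧ dx_j = sgn(permutation) dx_{(a)} ∧ dx_{(b)} ∧ dx_{(c)} with (a < b < c) sorted:
  d(2*x^2 + 2*y*z) includes (∂/∂y)(2*x^2 + 2*y*z) dy = (2*z) dy, which multiplied by dx ∧ dz gives (-2*z) dx ∧ dy ∧ dz
Collecting like 3-forms: d(omega) = (-2*z) dx ∧ dy ∧ dz.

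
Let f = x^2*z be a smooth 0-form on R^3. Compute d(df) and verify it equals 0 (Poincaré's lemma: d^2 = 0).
d(df) = 0

Step 1: df = sum_i (∂f/∂x_i) dx_i = (2*x*z) dx + (0) dy + (x^2) dz.
Step 2: Apply d again. Using the 1-form formula, the coefficient of dx ∧ dy in d(df) is ∂^2 f/∂x ∂y - ∂^2 f/∂y ∂x = (0) - (0) = 0 (equality of mixed partials for smooth f).
Similarly for dx ∧ dz and dy ∧ dz — all coefficients vanish. So d(df) = 0.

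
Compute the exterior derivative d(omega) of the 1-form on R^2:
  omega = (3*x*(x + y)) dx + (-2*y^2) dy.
d(omega) = (-3*x) dx ∧ dy

For a 1-form omega = sum_i f_i dx_i, the exterior derivative is
  d(omega) = sum_{i < j} (∂f_j/∂x_i - ∂f_i/∂x_j) dx_i ∧ dx_j.
  coefficient of dx ∧ dy: ∂f_2/∂x - ∂f_1/∂y = ∂(-2*y^2)/∂x - ∂(3*x*(x + y))/∂y = -3*x
Assembling: d(omega) = (-3*x) dx ∧ dy.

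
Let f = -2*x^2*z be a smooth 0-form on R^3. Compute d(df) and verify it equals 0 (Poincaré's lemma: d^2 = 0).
d(df) = 0

Step 1: df = sum_i (∂f/∂x_i) dx_i = (-4*x*z) dx + (0) dy + (-2*x^2) dz.
Step 2: Apply d again. Using the 1-form formula, the coefficient of dx ∧ dy in d(df) is ∂^2 f/∂x ∂y - ∂^2 f/∂y ∂x = (0) - (0) = 0 (equality of mixed partials for smooth f).
Similarly for dx ∧ dz and dy ∧ dz — all coefficients vanish. So d(df) = 0.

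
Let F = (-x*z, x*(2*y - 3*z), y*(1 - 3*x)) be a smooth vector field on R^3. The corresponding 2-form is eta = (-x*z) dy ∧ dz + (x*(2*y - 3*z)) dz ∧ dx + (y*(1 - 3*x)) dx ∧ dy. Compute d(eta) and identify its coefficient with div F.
d(eta) = (2*x - z) dx ∧ dy ∧ dz; div F = 2*x - z

For a 2-form in R^3 of the form above, applying d gives a 3-form with coefficient ∂P/∂x + ∂Q/∂y + ∂R/∂z:
  ∂P/∂x = -z
  ∂Q/∂y = 2*x
  ∂R/∂z = 0
Sum = 2*x - z, which is exactly div F.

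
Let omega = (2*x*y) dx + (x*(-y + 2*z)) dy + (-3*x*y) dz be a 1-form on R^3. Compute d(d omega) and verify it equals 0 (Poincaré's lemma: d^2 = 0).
d(d omega) = 0

Step 1: d omega = sum_{i<j} (∂f_j/∂x_i - ∂f_i/∂x_j) dx_i ∧ dx_j:
  coeff of dx ∧ dy: -2*x - y + 2*z
  coeff of dx ∧ dz: -3*y
  coeff of dy ∧ dz: -5*x
Step 2: Apply d again to each 2-form coefficient. The only possible 3-form in R^3 is dx ∧ dy ∧ dz, with coefficient
  ∂(coeff of dy∧dz)/∂x - ∂(coeff of dx∧dz)/∂y + ∂(coeff of dx∧dy)/∂z
  = ∂/∂x (-5*x) - ∂/∂y (-3*y) + ∂/∂z (-2*x - y + 2*z).
Each of these terms simplifies to sums of mixed partials that cancel in pairs. The result is 0 (by equality of mixed partials for smooth functions — Schwarz / Clairaut).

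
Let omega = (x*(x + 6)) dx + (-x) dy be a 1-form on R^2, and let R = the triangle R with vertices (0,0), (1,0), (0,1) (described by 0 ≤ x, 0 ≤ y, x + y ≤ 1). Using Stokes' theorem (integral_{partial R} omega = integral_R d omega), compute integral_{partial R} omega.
integral_(partial R) omega = -1/2

Stokes: integral_partial_R omega = integral_R d omega with d omega = (∂Q/∂x - ∂P/∂y) dx ∧ dy.
  ∂Q/∂x = -1
  ∂P/∂y = 0
  integrand = ∂Q/∂x - ∂P/∂y = -1.
Integrating over R: integral_0^1 integral_0^{1-x} (-1) dy dx = -1/2.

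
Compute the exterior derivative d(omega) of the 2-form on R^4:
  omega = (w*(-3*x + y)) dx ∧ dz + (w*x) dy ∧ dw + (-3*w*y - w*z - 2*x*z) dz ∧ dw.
d(omega) = (-w) dx ∧ dy ∧ dz + (-3*x + y - 2*z) dx ∧ dz ∧ dw + (w) dx ∧ dy ∧ dw + (-3*w) dy ∧ dz ∧ dw

For a 2-form omega = sum_{i<j} g_{ij} dx_i ∧ dx_j, the exterior derivative is
  d(omega) = sum_{i<j} d(g_{ij}) ∧ dx_i ∧ dx_j = sum_{i<j, k} (∂g_{ij}/∂x_k) dx_k ∧ dx_i ∧ dx_j.
Expand each term, using dx_k ∧ dx_i ∧ dx_j = sgn(permutation) dx_{(a)} ∧ dx_{(b)} ∧ dx_{(c)} with (a < b < c) sorted:
  d(w*(-3*x + y)) includes (∂/∂y)(w*(-3*x + y)) dy = (w) dy, which multiplied by dx ∧ dz gives (-w) dx ∧ dy ∧ dz
  d(w*(-3*x + y)) includes (∂/∂w)(w*(-3*x + y)) dw = (-3*x + y) dw, which multiplied by dx ∧ dz gives (-3*x + y) dx ∧ dz ∧ dw
  d(w*x) includes (∂/∂x)(w*x) dx = (w) dx, which multiplied by dy ∧ dw gives (w) dx ∧ dy ∧ dw
  d(-3*w*y - w*z - 2*x*z) includes (∂/∂x)(-3*w*y - w*z - 2*x*z) dx = (-2*z) dx, which multiplied by dz ∧ dw gives (-2*z) dx ∧ dz ∧ dw
  d(-3*w*y - w*z - 2*x*z) includes (∂/∂y)(-3*w*y - w*z - 2*x*z) dy = (-3*w) dy, which multiplied by dz ∧ dw gives (-3*w) dy ∧ dz ∧ dw
Collecting like 3-forms: d(omega) = (-w) dx ∧ dy ∧ dz + (-3*x + y - 2*z) dx ∧ dz ∧ dw + (w) dx ∧ dy ∧ dw + (-3*w) dy ∧ dz ∧ dw.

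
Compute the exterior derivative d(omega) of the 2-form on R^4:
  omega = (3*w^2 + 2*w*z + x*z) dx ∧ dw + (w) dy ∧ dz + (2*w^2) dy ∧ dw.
d(omega) = (-2*w - x) dx ∧ dz ∧ dw + (1) dy ∧ dz ∧ dw

For a 2-form omega = sum_{i<j} g_{ij} dx_i ∧ dx_j, the exterior derivative is
  d(omega) = sum_{i<j} d(g_{ij}) ∧ dx_i ∧ dx_j = sum_{i<j, k} (∂g_{ij}/∂x_k) dx_k ∧ dx_i ∧ dx_j.
Expand each term, using dx_k ∧ dx_i ∧ dx_j = sgn(permutation) dx_{(a)} ∧ dx_{(b)} ∧ dx_{(c)} with (a < b < c) sorted:
  d(3*w^2 + 2*w*z + x*z) includes (∂/∂z)(3*w^2 + 2*w*z + x*z) dz = (2*w + x) dz, which multiplied by dx ∧ dw gives (-2*w - x) dx ∧ dz ∧ dw
  d(w) includes (∂/∂w)(w) dw = (1) dw, which multiplied by dy ∧ dz gives (1) dy ∧ dz ∧ dw
Collecting like 3-forms: d(omega) = (-2*w - x) dx ∧ dz ∧ dw + (1) dy ∧ dz ∧ dw.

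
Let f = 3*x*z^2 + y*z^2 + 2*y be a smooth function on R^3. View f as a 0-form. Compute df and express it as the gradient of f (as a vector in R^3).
df = (3*z^2) dx + (z^2 + 2) dy + (2*z*(3*x + y)) dz; grad f = (3*z^2, z^2 + 2, 2*z*(3*x + y))

For a 0-form f, d f = (∂f/∂x) dx + (∂f/∂y) dy + (∂f/∂z) dz. The components of the vector representation are exactly the entries of grad f in Cartesian coordinates:
  ∂f/∂x = 3*z^2
  ∂f/∂y = z^2 + 2
  ∂f/∂z = 2*z*(3*x + y).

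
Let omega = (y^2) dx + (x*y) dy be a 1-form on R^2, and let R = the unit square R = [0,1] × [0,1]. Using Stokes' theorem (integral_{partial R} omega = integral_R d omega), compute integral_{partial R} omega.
integral_(partial R) omega = -1/2

Stokes: integral_partial_R omega = integral_R d omega with d omega = (∂Q/∂x - ∂P/∂y) dx ∧ dy.
  ∂Q/∂x = y
  ∂P/∂y = 2*y
  integrand = ∂Q/∂x - ∂P/∂y = -y.
Integrating over R: integral_0^1 integral_0^1 (-y) dx dy = -1/2.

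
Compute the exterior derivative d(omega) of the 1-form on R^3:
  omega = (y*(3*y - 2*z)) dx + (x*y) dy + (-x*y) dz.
d(omega) = (-5*y + 2*z) dx ∧ dy + (y) dx ∧ dz + (-x) dy ∧ dz

For a 1-form omega = sum_i f_i dx_i, the exterior derivative is
  d(omega) = sum_{i < j} (∂f_j/∂x_i - ∂f_i/∂x_j) dx_i ∧ dx_j.
  coefficient of dx ∧ dy: ∂f_2/∂x - ∂f_1/∂y = ∂(x*y)/∂x - ∂(y*(3*y - 2*z))/∂y = -5*y + 2*z
  coefficient of dx ∧ dz: ∂f_3/∂x - ∂f_1/∂z = ∂(-x*y)/∂x - ∂(y*(3*y - 2*z))/∂z = y
  coefficient of dy ∧ dz: ∂f_3/∂y - ∂f_2/∂z = ∂(-x*y)/∂y - ∂(x*y)/∂z = -x
Assembling: d(omega) = (-5*y + 2*z) dx ∧ dy + (y) dx ∧ dz + (-x) dy ∧ dz.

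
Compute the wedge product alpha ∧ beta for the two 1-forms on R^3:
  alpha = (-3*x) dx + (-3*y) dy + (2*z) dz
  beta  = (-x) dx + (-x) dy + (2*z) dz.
alpha ∧ beta = (3*x*(x - y)) dx ∧ dy + (-4*x*z) dx ∧ dz + (2*z*(x - 3*y)) dy ∧ dz

Distribute the wedge, using dx_i ∧ dx_j = -dx_j ∧ dx_i and dx_i ∧ dx_i = 0. For each pair (i, j) with i < j, the coefficient of dx_i ∧ dx_j in alpha ∧ beta is (alpha_i * beta_j - alpha_j * beta_i). Collecting: alpha ∧ beta = (3*x*(x - y)) dx ∧ dy + (-4*x*z) dx ∧ dz + (2*z*(x - 3*y)) dy ∧ dz.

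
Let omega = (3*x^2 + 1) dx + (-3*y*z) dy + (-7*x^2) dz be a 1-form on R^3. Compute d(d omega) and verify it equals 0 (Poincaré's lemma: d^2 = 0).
d(d omega) = 0

Step 1: d omega = sum_{i<j} (∂f_j/∂x_i - ∂f_i/∂x_j) dx_i ∧ dx_j:
  coeff of dx ∧ dy: 0
  coeff of dx ∧ dz: -14*x
  coeff of dy ∧ dz: 3*y
Step 2: Apply d again to each 2-form coefficient. The only possible 3-form in R^3 is dx ∧ dy ∧ dz, with coefficient
  ∂(coeff of dy∧dz)/∂x - ∂(coeff of dx∧dz)/∂y + ∂(coeff of dx∧dy)/∂z
  = ∂/∂x (3*y) - ∂/∂y (-14*x) + ∂/∂z (0).
Each of these terms simplifies to sums of mixed partials that cancel in pairs. The result is 0 (by equality of mixed partials for smooth functions — Schwarz / Clairaut).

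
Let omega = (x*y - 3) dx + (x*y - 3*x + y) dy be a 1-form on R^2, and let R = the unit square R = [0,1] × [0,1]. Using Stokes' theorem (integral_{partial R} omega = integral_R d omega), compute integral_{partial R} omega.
integral_(partial R) omega = -3

Stokes: integral_partial_R omega = integral_R d omega with d omega = (∂Q/∂x - ∂P/∂y) dx ∧ dy.
  ∂Q/∂x = y - 3
  ∂P/∂y = x
  integrand = ∂Q/∂x - ∂P/∂y = -x + y - 3.
Integrating over R: integral_0^1 integral_0^1 (-x + y - 3) dx dy = -3.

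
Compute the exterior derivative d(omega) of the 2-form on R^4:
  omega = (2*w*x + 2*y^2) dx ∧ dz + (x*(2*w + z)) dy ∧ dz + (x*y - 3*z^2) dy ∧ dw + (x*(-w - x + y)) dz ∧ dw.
d(omega) = (2*w - 4*y + z) dx ∧ dy ∧ dz + (-w + y) dx ∧ dz ∧ dw + (3*x + 6*z) dy ∧ dz ∧ dw + (y) dx ∧ dy ∧ dw

For a 2-form omega = sum_{i<j} g_{ij} dx_i ∧ dx_j, the exterior derivative is
  d(omega) = sum_{i<j} d(g_{ij}) ∧ dx_i ∧ dx_j = sum_{i<j, k} (∂g_{ij}/∂x_k) dx_k ∧ dx_i ∧ dx_j.
Expand each term, using dx_k ∧ dx_i ∧ dx_j = sgn(permutation) dx_{(a)} ∧ dx_{(b)} ∧ dx_{(c)} with (a < b < c) sorted:
  d(2*w*x + 2*y^2) includes (∂/∂y)(2*w*x + 2*y^2) dy = (4*y) dy, which multiplied by dx ∧ dz gives (-4*y) dx ∧ dy ∧ dz
  d(2*w*x + 2*y^2) includes (∂/∂w)(2*w*x + 2*y^2) dw = (2*x) dw, which multiplied by dx ∧ dz gives (2*x) dx ∧ dz ∧ dw
  d(x*(2*w + z)) includes (∂/∂x)(x*(2*w + z)) dx = (2*w + z) dx, which multiplied by dy ∧ dz gives (2*w + z) dx ∧ dy ∧ dz
  d(x*(2*w + z)) includes (∂/∂w)(x*(2*w + z)) dw = (2*x) dw, which multiplied by dy ∧ dz gives (2*x) dy ∧ dz ∧ dw
  d(x*y - 3*z^2) includes (∂/∂x)(x*y - 3*z^2) dx = (y) dx, which multiplied by dy ∧ dw gives (y) dx ∧ dy ∧ dw
  d(x*y - 3*z^2) includes (∂/∂z)(x*y - 3*z^2) dz = (-6*z) dz, which multiplied by dy ∧ dw gives (6*z) dy ∧ dz ∧ dw
  d(x*(-w - x + y)) includes (∂/∂x)(x*(-w - x + y)) dx = (-w - 2*x + y) dx, which multiplied by dz ∧ dw gives (-w - 2*x + y) dx ∧ dz ∧ dw
  d(x*(-w - x + y)) includes (∂/∂y)(x*(-w - x + y)) dy = (x) dy, which multiplied by dz ∧ dw gives (x) dy ∧ dz ∧ dw
Collecting like 3-forms: d(omega) = (2*w - 4*y + z) dx ∧ dy ∧ dz + (-w + y) dx ∧ dz ∧ dw + (3*x + 6*z) dy ∧ dz ∧ dw + (y) dx ∧ dy ∧ dw.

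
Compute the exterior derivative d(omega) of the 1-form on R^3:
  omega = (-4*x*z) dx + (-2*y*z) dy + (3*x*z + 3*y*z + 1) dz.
d(omega) = (4*x + 3*z) dx ∧ dz + (2*y + 3*z) dy ∧ dz

For a 1-form omega = sum_i f_i dx_i, the exterior derivative is
  d(omega) = sum_{i < j} (∂f_j/∂x_i - ∂f_i/∂x_j) dx_i ∧ dx_j.
  coefficient of dx ∧ dz: ∂f_3/∂x - ∂f_1/∂z = ∂(3*x*z + 3*y*z + 1)/∂x - ∂(-4*x*z)/∂z = 4*x + 3*z
  coefficient of dy ∧ dz: ∂f_3/∂y - ∂f_2/∂z = ∂(3*x*z + 3*y*z + 1)/∂y - ∂(-2*y*z)/∂z = 2*y + 3*z
Assembling: d(omega) = (4*x + 3*z) dx ∧ dz + (2*y + 3*z) dy ∧ dz.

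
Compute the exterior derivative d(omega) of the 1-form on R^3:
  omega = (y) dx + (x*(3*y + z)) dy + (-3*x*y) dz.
d(omega) = (3*y + z - 1) dx ∧ dy + (-3*y) dx ∧ dz + (-4*x) dy ∧ dz

For a 1-form omega = sum_i f_i dx_i, the exterior derivative is
  d(omega) = sum_{i < j} (∂f_j/∂x_i - ∂f_i/∂x_j) dx_i ∧ dx_j.
  coefficient of dx ∧ dy: ∂f_2/∂x - ∂f_1/∂y = ∂(x*(3*y + z))/∂x - ∂(y)/∂y = 3*y + z - 1
  coefficient of dx ∧ dz: ∂f_3/∂x - ∂f_1/∂z = ∂(-3*x*y)/∂x - ∂(y)/∂z = -3*y
  coefficient of dy ∧ dz: ∂f_3/∂y - ∂f_2/∂z = ∂(-3*x*y)/∂y - ∂(x*(3*y + z))/∂z = -4*x
Assembling: d(omega) = (3*y + z - 1) dx ∧ dy + (-3*y) dx ∧ dz + (-4*x) dy ∧ dz.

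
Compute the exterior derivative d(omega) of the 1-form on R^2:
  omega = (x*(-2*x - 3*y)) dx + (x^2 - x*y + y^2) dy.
d(omega) = (5*x - y) dx ∧ dy

For a 1-form omega = sum_i f_i dx_i, the exterior derivative is
  d(omega) = sum_{i < j} (∂f_j/∂x_i - ∂f_i/∂x_j) dx_i ∧ dx_j.
  coefficient of dx ∧ dy: ∂f_2/∂x - ∂f_1/∂y = ∂(x^2 - x*y + y^2)/∂x - ∂(x*(-2*x - 3*y))/∂y = 5*x - y
Assembling: d(omega) = (5*x - y) dx ∧ dy.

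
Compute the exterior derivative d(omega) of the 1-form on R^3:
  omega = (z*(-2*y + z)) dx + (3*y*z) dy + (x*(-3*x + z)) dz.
d(omega) = (2*z) dx ∧ dy + (-6*x + 2*y - z) dx ∧ dz + (-3*y) dy ∧ dz

For a 1-form omega = sum_i f_i dx_i, the exterior derivative is
  d(omega) = sum_{i < j} (∂f_j/∂x_i - ∂f_i/∂x_j) dx_i ∧ dx_j.
  coefficient of dx ∧ dy: ∂f_2/∂x - ∂f_1/∂y = ∂(3*y*z)/∂x - ∂(z*(-2*y + z))/∂y = 2*z
  coefficient of dx ∧ dz: ∂f_3/∂x - ∂f_1/∂z = ∂(x*(-3*x + z))/∂x - ∂(z*(-2*y + z))/∂z = -6*x + 2*y - z
  coefficient of dy ∧ dz: ∂f_3/∂y - ∂f_2/∂z = ∂(x*(-3*x + z))/∂y - ∂(3*y*z)/∂z = -3*y
Assembling: d(omega) = (2*z) dx ∧ dy + (-6*x + 2*y - z) dx ∧ dz + (-3*y) dy ∧ dz.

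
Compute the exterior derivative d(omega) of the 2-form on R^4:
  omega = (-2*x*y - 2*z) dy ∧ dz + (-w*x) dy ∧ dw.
d(omega) = (-2*y) dx ∧ dy ∧ dz + (-w) dx ∧ dy ∧ dw

For a 2-form omega = sum_{i<j} g_{ij} dx_i ∧ dx_j, the exterior derivative is
  d(omega) = sum_{i<j} d(g_{ij}) ∧ dx_i ∧ dx_j = sum_{i<j, k} (∂g_{ij}/∂x_k) dx_k ∧ dx_i ∧ dx_j.
Expand each term, using dx_k ∧ dx_i ∧ dx_j = sgn(permutation) dx_{(a)} ∧ dx_{(b)} ∧ dx_{(c)} with (a < b < c) sorted:
  d(-2*x*y - 2*z) includes (∂/∂x)(-2*x*y - 2*z) dx = (-2*y) dx, which multiplied by dy ∧ dz gives (-2*y) dx ∧ dy ∧ dz
  d(-w*x) includes (∂/∂x)(-w*x) dx = (-w) dx, which multiplied by dy ∧ dw gives (-w) dx ∧ dy ∧ dw
Collecting like 3-forms: d(omega) = (-2*y) dx ∧ dy ∧ dz + (-w) dx ∧ dy ∧ dw.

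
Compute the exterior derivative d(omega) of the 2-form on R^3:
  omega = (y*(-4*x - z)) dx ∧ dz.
d(omega) = (4*x + z) dx ∧ dy ∧ dz

For a 2-form omega = sum_{i<j} g_{ij} dx_i ∧ dx_j, the exterior derivative is
  d(omega) = sum_{i<j} d(g_{ij}) ∧ dx_i ∧ dx_j = sum_{i<j, k} (∂g_{ij}/∂x_k) dx_k ∧ dx_i ∧ dx_j.
Expand each term, using dx_k ∧ dx_i ∧ dx_j = sgn(permutation) dx_{(a)} ∧ dx_{(b)} ∧ dx_{(c)} with (a < b < c) sorted:
  d(y*(-4*x - z)) includes (∂/∂y)(y*(-4*x - z)) dy = (-4*x - z) dy, which multiplied by dx ∧ dz gives (4*x + z) dx ∧ dy ∧ dz
Collecting like 3-forms: d(omega) = (4*x + z) dx ∧ dy ∧ dz.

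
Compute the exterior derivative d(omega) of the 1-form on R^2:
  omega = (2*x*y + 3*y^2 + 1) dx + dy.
d(omega) = (-2*x - 6*y) dx ∧ dy

For a 1-form omega = sum_i f_i dx_i, the exterior derivative is
  d(omega) = sum_{i < j} (∂f_j/∂x_i - ∂f_i/∂x_j) dx_i ∧ dx_j.
  coefficient of dx ∧ dy: ∂f_2/∂x - ∂f_1/∂y = ∂(1)/∂x - ∂(2*x*y + 3*y^2 + 1)/∂y = -2*x - 6*y
Assembling: d(omega) = (-2*x - 6*y) dx ∧ dy.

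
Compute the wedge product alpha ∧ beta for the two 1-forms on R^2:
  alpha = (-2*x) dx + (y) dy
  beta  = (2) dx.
alpha ∧ beta = (-2*y) dx ∧ dy

Distribute the wedge, using dx_i ∧ dx_j = -dx_j ∧ dx_i and dx_i ∧ dx_i = 0. For each pair (i, j) with i < j, the coefficient of dx_i ∧ dx_j in alpha ∧ beta is (alpha_i * beta_j - alpha_j * beta_i). Collecting: alpha ∧ beta = (-2*y) dx ∧ dy.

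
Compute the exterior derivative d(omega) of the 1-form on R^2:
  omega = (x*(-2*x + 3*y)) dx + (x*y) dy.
d(omega) = (-3*x + y) dx ∧ dy

For a 1-form omega = sum_i f_i dx_i, the exterior derivative is
  d(omega) = sum_{i < j} (∂f_j/∂x_i - ∂f_i/∂x_j) dx_i ∧ dx_j.
  coefficient of dx ∧ dy: ∂f_2/∂x - ∂f_1/∂y = ∂(x*y)/∂x - ∂(x*(-2*x + 3*y))/∂y = -3*x + y
Assembling: d(omega) = (-3*x + y) dx ∧ dy.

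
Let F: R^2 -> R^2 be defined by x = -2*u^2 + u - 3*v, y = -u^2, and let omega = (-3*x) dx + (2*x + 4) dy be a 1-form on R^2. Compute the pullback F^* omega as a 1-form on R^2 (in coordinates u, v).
F^* omega = (-16*u^3 + 14*u^2 - 24*u*v - 11*u + 9*v) du + (-18*u^2 + 9*u - 27*v) dv

Using F^*(f dg) = (f ∘ F) d(g ∘ F), substitute each coordinate x_i by F_i(u, v) in f_i, and replace dx_i by d F_i = (∂F_i/∂u) du + (∂F_i/∂v) dv.
  For the x component: f_1(F) = 6*u^2 - 3*u + 9*v; d F_1 = (1 - 4*u) du + (-3) dv
  For the y component: f_2(F) = -4*u^2 + 2*u - 6*v + 4; d F_2 = (-2*u) du + (0) dv
Combining and collecting du, dv coefficients:
  coeff of du: -16*u^3 + 14*u^2 - 24*u*v - 11*u + 9*v
  coeff of dv: -18*u^2 + 9*u - 27*v
F^* omega = (-16*u^3 + 14*u^2 - 24*u*v - 11*u + 9*v) du + (-18*u^2 + 9*u - 27*v) dv.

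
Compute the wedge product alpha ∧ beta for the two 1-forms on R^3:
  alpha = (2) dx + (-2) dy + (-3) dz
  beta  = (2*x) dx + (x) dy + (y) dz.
alpha ∧ beta = (6*x) dx ∧ dy + (6*x + 2*y) dx ∧ dz + (3*x - 2*y) dy ∧ dz

Distribute the wedge, using dx_i ∧ dx_j = -dx_j ∧ dx_i and dx_i ∧ dx_i = 0. For each pair (i, j) with i < j, the coefficient of dx_i ∧ dx_j in alpha ∧ beta is (alpha_i * beta_j - alpha_j * beta_i). Collecting: alpha ∧ beta = (6*x) dx ∧ dy + (6*x + 2*y) dx ∧ dz + (3*x - 2*y) dy ∧ dz.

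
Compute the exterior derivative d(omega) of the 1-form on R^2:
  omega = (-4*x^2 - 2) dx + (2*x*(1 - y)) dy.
d(omega) = (2 - 2*y) dx ∧ dy

For a 1-form omega = sum_i f_i dx_i, the exterior derivative is
  d(omega) = sum_{i < j} (∂f_j/∂x_i - ∂f_i/∂x_j) dx_i ∧ dx_j.
  coefficient of dx ∧ dy: ∂f_2/∂x - ∂f_1/∂y = ∂(2*x*(1 - y))/∂x - ∂(-4*x^2 - 2)/∂y = 2 - 2*y
Assembling: d(omega) = (2 - 2*y) dx ∧ dy.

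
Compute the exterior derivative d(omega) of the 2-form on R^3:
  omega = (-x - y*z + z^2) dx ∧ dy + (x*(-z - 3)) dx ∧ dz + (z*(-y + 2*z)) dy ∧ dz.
d(omega) = (-y + 2*z) dx ∧ dy ∧ dz

For a 2-form omega = sum_{i<j} g_{ij} dx_i ∧ dx_j, the exterior derivative is
  d(omega) = sum_{i<j} d(g_{ij}) ∧ dx_i ∧ dx_j = sum_{i<j, k} (∂g_{ij}/∂x_k) dx_k ∧ dx_i ∧ dx_j.
Expand each term, using dx_k ∧ dx_i ∧ dx_j = sgn(permutation) dx_{(a)} ∧ dx_{(b)} ∧ dx_{(c)} with (a < b < c) sorted:
  d(-x - y*z + z^2) includes (∂/∂z)(-x - y*z + z^2) dz = (-y + 2*z) dz, which multiplied by dx ∧ dy gives (-y + 2*z) dx ∧ dy ∧ dz
Collecting like 3-forms: d(omega) = (-y + 2*z) dx ∧ dy ∧ dz.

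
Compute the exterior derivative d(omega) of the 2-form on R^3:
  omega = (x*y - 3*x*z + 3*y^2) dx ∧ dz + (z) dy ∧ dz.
d(omega) = (-x - 6*y) dx ∧ dy ∧ dz

For a 2-form omega = sum_{i<j} g_{ij} dx_i ∧ dx_j, the exterior derivative is
  d(omega) = sum_{i<j} d(g_{ij}) ∧ dx_i ∧ dx_j = sum_{i<j, k} (∂g_{ij}/∂x_k) dx_k ∧ dx_i ∧ dx_j.
Expand each term, using dx_k ∧ dx_i ∧ dx_j = sgn(permutation) dx_{(a)} ∧ dx_{(b)} ∧ dx_{(c)} with (a < b < c) sorted:
  d(x*y - 3*x*z + 3*y^2) includes (∂/∂y)(x*y - 3*x*z + 3*y^2) dy = (x + 6*y) dy, which multiplied by dx ∧ dz gives (-x - 6*y) dx ∧ dy ∧ dz
Collecting like 3-forms: d(omega) = (-x - 6*y) dx ∧ dy ∧ dz.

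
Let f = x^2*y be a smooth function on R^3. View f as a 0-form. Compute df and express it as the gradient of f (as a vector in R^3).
df = (2*x*y) dx + (x^2) dy + (0) dz; grad f = (2*x*y, x^2, 0)

For a 0-form f, d f = (∂f/∂x) dx + (∂f/∂y) dy + (∂f/∂z) dz. The components of the vector representation are exactly the entries of grad f in Cartesian coordinates:
  ∂f/∂x = 2*x*y
  ∂f/∂y = x^2
  ∂f/∂z = 0.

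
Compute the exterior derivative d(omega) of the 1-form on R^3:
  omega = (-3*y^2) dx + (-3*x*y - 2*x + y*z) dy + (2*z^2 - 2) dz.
d(omega) = (3*y - 2) dx ∧ dy + (-y) dy ∧ dz

For a 1-form omega = sum_i f_i dx_i, the exterior derivative is
  d(omega) = sum_{i < j} (∂f_j/∂x_i - ∂f_i/∂x_j) dx_i ∧ dx_j.
  coefficient of dx ∧ dy: ∂f_2/∂x - ∂f_1/∂y = ∂(-3*x*y - 2*x + y*z)/∂x - ∂(-3*y^2)/∂y = 3*y - 2
  coefficient of dy ∧ dz: ∂f_3/∂y - ∂f_2/∂z = ∂(2*z^2 - 2)/∂y - ∂(-3*x*y - 2*x + y*z)/∂z = -y
Assembling: d(omega) = (3*y - 2) dx ∧ dy + (-y) dy ∧ dz.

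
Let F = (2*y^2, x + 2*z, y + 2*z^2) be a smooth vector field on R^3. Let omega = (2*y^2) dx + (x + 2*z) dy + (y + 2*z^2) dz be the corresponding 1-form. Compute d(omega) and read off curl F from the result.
d(omega) = (-1) dy ∧ dz + (0) dz ∧ dx + (1 - 4*y) dx ∧ dy; curl F = (-1, 0, 1 - 4*y)

d omega = sum_{i<j} (∂f_j/∂x_i - ∂f_i/∂x_j) dx_i ∧ dx_j. Under the identification (dy ∧ dz, dz ∧ dx, dx ∧ dy) ↔ (e_x, e_y, e_z), the coefficients are exactly the components of curl F. Compute:
  ∂R/∂y - ∂Q/∂z = (1) - (2) = -1
  ∂P/∂z - ∂R/∂x = (0) - (0) = 0
  ∂Q/∂x - ∂P/∂y = (1) - (4*y) = 1 - 4*y.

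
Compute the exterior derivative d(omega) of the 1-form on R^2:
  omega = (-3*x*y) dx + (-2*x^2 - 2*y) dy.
d(omega) = (-x) dx ∧ dy

For a 1-form omega = sum_i f_i dx_i, the exterior derivative is
  d(omega) = sum_{i < j} (∂f_j/∂x_i - ∂f_i/∂x_j) dx_i ∧ dx_j.
  coefficient of dx ∧ dy: ∂f_2/∂x - ∂f_1/∂y = ∂(-2*x^2 - 2*y)/∂x - ∂(-3*x*y)/∂y = -x
Assembling: d(omega) = (-x) dx ∧ dy.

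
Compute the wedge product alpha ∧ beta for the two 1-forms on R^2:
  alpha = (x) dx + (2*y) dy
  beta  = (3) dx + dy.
alpha ∧ beta = (x - 6*y) dx ∧ dy

Distribute the wedge, using dx_i ∧ dx_j = -dx_j ∧ dx_i and dx_i ∧ dx_i = 0. For each pair (i, j) with i < j, the coefficient of dx_i ∧ dx_j in alpha ∧ beta is (alpha_i * beta_j - alpha_j * beta_i). Collecting: alpha ∧ beta = (x - 6*y) dx ∧ dy.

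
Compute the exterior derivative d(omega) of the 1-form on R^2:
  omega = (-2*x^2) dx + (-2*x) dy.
d(omega) = (-2) dx ∧ dy

For a 1-form omega = sum_i f_i dx_i, the exterior derivative is
  d(omega) = sum_{i < j} (∂f_j/∂x_i - ∂f_i/∂x_j) dx_i ∧ dx_j.
  coefficient of dx ∧ dy: ∂f_2/∂x - ∂f_1/∂y = ∂(-2*x)/∂x - ∂(-2*x^2)/∂y = -2
Assembling: d(omega) = (-2) dx ∧ dy.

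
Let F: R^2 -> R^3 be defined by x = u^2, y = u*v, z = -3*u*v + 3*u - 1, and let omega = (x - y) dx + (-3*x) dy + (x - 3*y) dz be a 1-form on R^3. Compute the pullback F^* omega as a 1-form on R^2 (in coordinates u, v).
F^* omega = (u*(2*u^2 - 8*u*v + 3*u + 9*v^2 - 9*v)) du + (u^2*(-6*u + 9*v)) dv

Using F^*(f dg) = (f ∘ F) d(g ∘ F), substitute each coordinate x_i by F_i(u, v) in f_i, and replace dx_i by d F_i = (∂F_i/∂u) du + (∂F_i/∂v) dv.
  For the x component: f_1(F) = u*(u - v); d F_1 = (2*u) du + (0) dv
  For the y component: f_2(F) = -3*u^2; d F_2 = (v) du + (u) dv
  For the z component: f_3(F) = u*(u - 3*v); d F_3 = (3 - 3*v) du + (-3*u) dv
Combining and collecting du, dv coefficients:
  coeff of du: u*(2*u^2 - 8*u*v + 3*u + 9*v^2 - 9*v)
  coeff of dv: u^2*(-6*u + 9*v)
F^* omega = (u*(2*u^2 - 8*u*v + 3*u + 9*v^2 - 9*v)) du + (u^2*(-6*u + 9*v)) dv.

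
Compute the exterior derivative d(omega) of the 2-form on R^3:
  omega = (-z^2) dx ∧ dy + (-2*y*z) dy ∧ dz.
d(omega) = (-2*z) dx ∧ dy ∧ dz

For a 2-form omega = sum_{i<j} g_{ij} dx_i ∧ dx_j, the exterior derivative is
  d(omega) = sum_{i<j} d(g_{ij}) ∧ dx_i ∧ dx_j = sum_{i<j, k} (∂g_{ij}/∂x_k) dx_k ∧ dx_i ∧ dx_j.
Expand each term, using dx_k ∧ dx_i ∧ dx_j = sgn(permutation) dx_{(a)} ∧ dx_{(b)} ∧ dx_{(c)} with (a < b < c) sorted:
  d(-z^2) includes (∂/∂z)(-z^2) dz = (-2*z) dz, which multiplied by dx ∧ dy gives (-2*z) dx ∧ dy ∧ dz
Collecting like 3-forms: d(omega) = (-2*z) dx ∧ dy ∧ dz.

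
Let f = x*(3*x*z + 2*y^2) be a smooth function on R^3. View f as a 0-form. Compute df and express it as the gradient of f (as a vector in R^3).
df = (6*x*z + 2*y^2) dx + (4*x*y) dy + (3*x^2) dz; grad f = (6*x*z + 2*y^2, 4*x*y, 3*x^2)

For a 0-form f, d f = (∂f/∂x) dx + (∂f/∂y) dy + (∂f/∂z) dz. The components of the vector representation are exactly the entries of grad f in Cartesian coordinates:
  ∂f/∂x = 6*x*z + 2*y^2
  ∂f/∂y = 4*x*y
  ∂f/∂z = 3*x^2.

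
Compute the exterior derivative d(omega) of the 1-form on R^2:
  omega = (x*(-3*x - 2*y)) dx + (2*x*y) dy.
d(omega) = (2*x + 2*y) dx ∧ dy

For a 1-form omega = sum_i f_i dx_i, the exterior derivative is
  d(omega) = sum_{i < j} (∂f_j/∂x_i - ∂f_i/∂x_j) dx_i ∧ dx_j.
  coefficient of dx ∧ dy: ∂f_2/∂x - ∂f_1/∂y = ∂(2*x*y)/∂x - ∂(x*(-3*x - 2*y))/∂y = 2*x + 2*y
Assembling: d(omega) = (2*x + 2*y) dx ∧ dy.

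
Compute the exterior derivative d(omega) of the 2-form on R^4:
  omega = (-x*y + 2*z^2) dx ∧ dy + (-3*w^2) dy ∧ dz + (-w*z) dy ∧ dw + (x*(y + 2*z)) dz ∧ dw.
d(omega) = (4*z) dx ∧ dy ∧ dz + (-5*w + x) dy ∧ dz ∧ dw + (y + 2*z) dx ∧ dz ∧ dw

For a 2-form omega = sum_{i<j} g_{ij} dx_i ∧ dx_j, the exterior derivative is
  d(omega) = sum_{i<j} d(g_{ij}) ∧ dx_i ∧ dx_j = sum_{i<j, k} (∂g_{ij}/∂x_k) dx_k ∧ dx_i ∧ dx_j.
Expand each term, using dx_k ∧ dx_i ∧ dx_j = sgn(permutation) dx_{(a)} ∧ dx_{(b)} ∧ dx_{(c)} with (a < b < c) sorted:
  d(-x*y + 2*z^2) includes (∂/∂z)(-x*y + 2*z^2) dz = (4*z) dz, which multiplied by dx ∧ dy gives (4*z) dx ∧ dy ∧ dz
  d(-3*w^2) includes (∂/∂w)(-3*w^2) dw = (-6*w) dw, which multiplied by dy ∧ dz gives (-6*w) dy ∧ dz ∧ dw
  d(-w*z) includes (∂/∂z)(-w*z) dz = (-w) dz, which multiplied by dy ∧ dw gives (w) dy ∧ dz ∧ dw
  d(x*(y + 2*z)) includes (∂/∂x)(x*(y + 2*z)) dx = (y + 2*z) dx, which multiplied by dz ∧ dw gives (y + 2*z) dx ∧ dz ∧ dw
  d(x*(y + 2*z)) includes (∂/∂y)(x*(y + 2*z)) dy = (x) dy, which multiplied by dz ∧ dw gives (x) dy ∧ dz ∧ dw
Collecting like 3-forms: d(omega) = (4*z) dx ∧ dy ∧ dz + (-5*w + x) dy ∧ dz ∧ dw + (y + 2*z) dx ∧ dz ∧ dw.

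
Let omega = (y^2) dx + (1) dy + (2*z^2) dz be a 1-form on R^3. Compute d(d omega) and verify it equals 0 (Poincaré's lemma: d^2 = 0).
d(d omega) = 0

Step 1: d omega = sum_{i<j} (∂f_j/∂x_i - ∂f_i/∂x_j) dx_i ∧ dx_j:
  coeff of dx ∧ dy: -2*y
  coeff of dx ∧ dz: 0
  coeff of dy ∧ dz: 0
Step 2: Apply d again to each 2-form coefficient. The only possible 3-form in R^3 is dx ∧ dy ∧ dz, with coefficient
  ∂(coeff of dy∧dz)/∂x - ∂(coeff of dx∧dz)/∂y + ∂(coeff of dx∧dy)/∂z
  = ∂/∂x (0) - ∂/∂y (0) + ∂/∂z (-2*y).
Each of these terms simplifies to sums of mixed partials that cancel in pairs. The result is 0 (by equality of mixed partials for smooth functions — Schwarz / Clairaut).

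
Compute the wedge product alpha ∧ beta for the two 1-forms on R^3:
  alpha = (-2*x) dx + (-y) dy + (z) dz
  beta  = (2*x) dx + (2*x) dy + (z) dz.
alpha ∧ beta = (2*x*(-2*x + y)) dx ∧ dy + (-4*x*z) dx ∧ dz + (-z*(2*x + y)) dy ∧ dz

Distribute the wedge, using dx_i ∧ dx_j = -dx_j ∧ dx_i and dx_i ∧ dx_i = 0. For each pair (i, j) with i < j, the coefficient of dx_i ∧ dx_j in alpha ∧ beta is (alpha_i * beta_j - alpha_j * beta_i). Collecting: alpha ∧ beta = (2*x*(-2*x + y)) dx ∧ dy + (-4*x*z) dx ∧ dz + (-z*(2*x + y)) dy ∧ dz.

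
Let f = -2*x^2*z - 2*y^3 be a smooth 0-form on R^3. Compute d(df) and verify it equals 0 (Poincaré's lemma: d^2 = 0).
d(df) = 0

Step 1: df = sum_i (∂f/∂x_i) dx_i = (-4*x*z) dx + (-6*y^2) dy + (-2*x^2) dz.
Step 2: Apply d again. Using the 1-form formula, the coefficient of dx ∧ dy in d(df) is ∂^2 f/∂x ∂y - ∂^2 f/∂y ∂x = (0) - (0) = 0 (equality of mixed partials for smooth f).
Similarly for dx ∧ dz and dy ∧ dz — all coefficients vanish. So d(df) = 0.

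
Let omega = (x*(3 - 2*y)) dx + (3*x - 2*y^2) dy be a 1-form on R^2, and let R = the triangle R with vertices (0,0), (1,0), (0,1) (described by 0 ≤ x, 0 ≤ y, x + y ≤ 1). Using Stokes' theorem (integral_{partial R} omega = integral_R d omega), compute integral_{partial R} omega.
integral_(partial R) omega = 11/6

Stokes: integral_partial_R omega = integral_R d omega with d omega = (∂Q/∂x - ∂P/∂y) dx ∧ dy.
  ∂Q/∂x = 3
  ∂P/∂y = -2*x
  integrand = ∂Q/∂x - ∂P/∂y = 2*x + 3.
Integrating over R: integral_0^1 integral_0^{1-x} (2*x + 3) dy dx = 11/6.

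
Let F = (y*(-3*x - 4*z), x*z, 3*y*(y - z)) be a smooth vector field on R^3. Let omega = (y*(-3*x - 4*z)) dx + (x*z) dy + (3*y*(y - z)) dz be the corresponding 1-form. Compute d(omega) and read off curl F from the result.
d(omega) = (-x + 6*y - 3*z) dy ∧ dz + (-4*y) dz ∧ dx + (3*x + 5*z) dx ∧ dy; curl F = (-x + 6*y - 3*z, -4*y, 3*x + 5*z)

d omega = sum_{i<j} (∂f_j/∂x_i - ∂f_i/∂x_j) dx_i ∧ dx_j. Under the identification (dy ∧ dz, dz ∧ dx, dx ∧ dy) ↔ (e_x, e_y, e_z), the coefficients are exactly the components of curl F. Compute:
  ∂R/∂y - ∂Q/∂z = (6*y - 3*z) - (x) = -x + 6*y - 3*z
  ∂P/∂z - ∂R/∂x = (-4*y) - (0) = -4*y
  ∂Q/∂x - ∂P/∂y = (z) - (-3*x - 4*z) = 3*x + 5*z.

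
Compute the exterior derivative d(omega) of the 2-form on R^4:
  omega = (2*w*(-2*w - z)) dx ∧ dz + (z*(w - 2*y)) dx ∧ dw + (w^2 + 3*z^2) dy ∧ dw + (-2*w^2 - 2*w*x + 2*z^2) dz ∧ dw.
d(omega) = (-11*w + 2*y - 2*z) dx ∧ dz ∧ dw + (2*z) dx ∧ dy ∧ dw + (-6*z) dy ∧ dz ∧ dw

For a 2-form omega = sum_{i<j} g_{ij} dx_i ∧ dx_j, the exterior derivative is
  d(omega) = sum_{i<j} d(g_{ij}) ∧ dx_i ∧ dx_j = sum_{i<j, k} (∂g_{ij}/∂x_k) dx_k ∧ dx_i ∧ dx_j.
Expand each term, using dx_k ∧ dx_i ∧ dx_j = sgn(permutation) dx_{(a)} ∧ dx_{(b)} ∧ dx_{(c)} with (a < b < c) sorted:
  d(2*w*(-2*w - z)) includes (∂/∂w)(2*w*(-2*w - z)) dw = (-8*w - 2*z) dw, which multiplied by dx ∧ dz gives (-8*w - 2*z) dx ∧ dz ∧ dw
  d(z*(w - 2*y)) includes (∂/∂y)(z*(w - 2*y)) dy = (-2*z) dy, which multiplied by dx ∧ dw gives (2*z) dx ∧ dy ∧ dw
  d(z*(w - 2*y)) includes (∂/∂z)(z*(w - 2*y)) dz = (w - 2*y) dz, which multiplied by dx ∧ dw gives (-w + 2*y) dx ∧ dz ∧ dw
  d(w^2 + 3*z^2) includes (∂/∂z)(w^2 + 3*z^2) dz = (6*z) dz, which multiplied by dy ∧ dw gives (-6*z) dy ∧ dz ∧ dw
  d(-2*w^2 - 2*w*x + 2*z^2) includes (∂/∂x)(-2*w^2 - 2*w*x + 2*z^2) dx = (-2*w) dx, which multiplied by dz ∧ dw gives (-2*w) dx ∧ dz ∧ dw
Collecting like 3-forms: d(omega) = (-11*w + 2*y - 2*z) dx ∧ dz ∧ dw + (2*z) dx ∧ dy ∧ dw + (-6*z) dy ∧ dz ∧ dw.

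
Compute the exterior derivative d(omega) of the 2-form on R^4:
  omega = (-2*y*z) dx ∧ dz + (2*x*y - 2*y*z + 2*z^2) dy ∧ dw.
d(omega) = (2*z) dx ∧ dy ∧ dz + (2*y) dx ∧ dy ∧ dw + (2*y - 4*z) dy ∧ dz ∧ dw

For a 2-form omega = sum_{i<j} g_{ij} dx_i ∧ dx_j, the exterior derivative is
  d(omega) = sum_{i<j} d(g_{ij}) ∧ dx_i ∧ dx_j = sum_{i<j, k} (∂g_{ij}/∂x_k) dx_k ∧ dx_i ∧ dx_j.
Expand each term, using dx_k ∧ dx_i ∧ dx_j = sgn(permutation) dx_{(a)} ∧ dx_{(b)} ∧ dx_{(c)} with (a < b < c) sorted:
  d(-2*y*z) includes (∂/∂y)(-2*y*z) dy = (-2*z) dy, which multiplied by dx ∧ dz gives (2*z) dx ∧ dy ∧ dz
  d(2*x*y - 2*y*z + 2*z^2) includes (∂/∂x)(2*x*y - 2*y*z + 2*z^2) dx = (2*y) dx, which multiplied by dy ∧ dw gives (2*y) dx ∧ dy ∧ dw
  d(2*x*y - 2*y*z + 2*z^2) includes (∂/∂z)(2*x*y - 2*y*z + 2*z^2) dz = (-2*y + 4*z) dz, which multiplied by dy ∧ dw gives (2*y - 4*z) dy ∧ dz ∧ dw
Collecting like 3-forms: d(omega) = (2*z) dx ∧ dy ∧ dz + (2*y) dx ∧ dy ∧ dw + (2*y - 4*z) dy ∧ dz ∧ dw.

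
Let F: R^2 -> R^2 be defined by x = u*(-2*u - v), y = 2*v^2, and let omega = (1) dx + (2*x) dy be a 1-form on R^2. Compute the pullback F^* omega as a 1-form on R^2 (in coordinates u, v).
F^* omega = (-4*u - v) du + (u*(-16*u*v - 8*v^2 - 1)) dv

Using F^*(f dg) = (f ∘ F) d(g ∘ F), substitute each coordinate x_i by F_i(u, v) in f_i, and replace dx_i by d F_i = (∂F_i/∂u) du + (∂F_i/∂v) dv.
  For the x component: f_1(F) = 1; d F_1 = (-4*u - v) du + (-u) dv
  For the y component: f_2(F) = 2*u*(-2*u - v); d F_2 = (0) du + (4*v) dv
Combining and collecting du, dv coefficients:
  coeff of du: -4*u - v
  coeff of dv: u*(-16*u*v - 8*v^2 - 1)
F^* omega = (-4*u - v) du + (u*(-16*u*v - 8*v^2 - 1)) dv.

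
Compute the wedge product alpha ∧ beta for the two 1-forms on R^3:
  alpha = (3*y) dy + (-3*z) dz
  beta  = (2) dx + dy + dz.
alpha ∧ beta = (-6*y) dx ∧ dy + (3*y + 3*z) dy ∧ dz + (6*z) dx ∧ dz

Distribute the wedge, using dx_i ∧ dx_j = -dx_j ∧ dx_i and dx_i ∧ dx_i = 0. For each pair (i, j) with i < j, the coefficient of dx_i ∧ dx_j in alpha ∧ beta is (alpha_i * beta_j - alpha_j * beta_i). Collecting: alpha ∧ beta = (-6*y) dx ∧ dy + (3*y + 3*z) dy ∧ dz + (6*z) dx ∧ dz.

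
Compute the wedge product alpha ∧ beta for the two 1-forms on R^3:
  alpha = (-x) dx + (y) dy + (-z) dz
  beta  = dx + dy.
alpha ∧ beta = (-x - y) dx ∧ dy + (z) dx ∧ dz + (z) dy ∧ dz

Distribute the wedge, using dx_i ∧ dx_j = -dx_j ∧ dx_i and dx_i ∧ dx_i = 0. For each pair (i, j) with i < j, the coefficient of dx_i ∧ dx_j in alpha ∧ beta is (alpha_i * beta_j - alpha_j * beta_i). Collecting: alpha ∧ beta = (-x - y) dx ∧ dy + (z) dx ∧ dz + (z) dy ∧ dz.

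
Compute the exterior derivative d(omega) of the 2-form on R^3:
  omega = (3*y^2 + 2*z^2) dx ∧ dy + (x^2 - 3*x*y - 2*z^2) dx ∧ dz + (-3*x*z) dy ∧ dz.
d(omega) = (3*x + z) dx ∧ dy ∧ dz

For a 2-form omega = sum_{i<j} g_{ij} dx_i ∧ dx_j, the exterior derivative is
  d(omega) = sum_{i<j} d(g_{ij}) ∧ dx_i ∧ dx_j = sum_{i<j, k} (∂g_{ij}/∂x_k) dx_k ∧ dx_i ∧ dx_j.
Expand each term, using dx_k ∧ dx_i ∧ dx_j = sgn(permutation) dx_{(a)} ∧ dx_{(b)} ∧ dx_{(c)} with (a < b < c) sorted:
  d(3*y^2 + 2*z^2) includes (∂/∂z)(3*y^2 + 2*z^2) dz = (4*z) dz, which multiplied by dx ∧ dy gives (4*z) dx ∧ dy ∧ dz
  d(x^2 - 3*x*y - 2*z^2) includes (∂/∂y)(x^2 - 3*x*y - 2*z^2) dy = (-3*x) dy, which multiplied by dx ∧ dz gives (3*x) dx ∧ dy ∧ dz
  d(-3*x*z) includes (∂/∂x)(-3*x*z) dx = (-3*z) dx, which multiplied by dy ∧ dz gives (-3*z) dx ∧ dy ∧ dz
Collecting like 3-forms: d(omega) = (3*x + z) dx ∧ dy ∧ dz.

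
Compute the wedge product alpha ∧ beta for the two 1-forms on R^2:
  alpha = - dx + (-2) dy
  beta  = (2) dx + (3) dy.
alpha ∧ beta = (1) dx ∧ dy

Distribute the wedge, using dx_i ∧ dx_j = -dx_j ∧ dx_i and dx_i ∧ dx_i = 0. For each pair (i, j) with i < j, the coefficient of dx_i ∧ dx_j in alpha ∧ beta is (alpha_i * beta_j - alpha_j * beta_i). Collecting: alpha ∧ beta = (1) dx ∧ dy.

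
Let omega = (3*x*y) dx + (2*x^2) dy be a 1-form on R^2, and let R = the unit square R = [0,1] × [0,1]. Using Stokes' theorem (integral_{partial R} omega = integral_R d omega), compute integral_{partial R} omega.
integral_(partial R) omega = 1/2

Stokes: integral_partial_R omega = integral_R d omega with d omega = (∂Q/∂x - ∂P/∂y) dx ∧ dy.
  ∂Q/∂x = 4*x
  ∂P/∂y = 3*x
  integrand = ∂Q/∂x - ∂P/∂y = x.
Integrating over R: integral_0^1 integral_0^1 (x) dx dy = 1/2.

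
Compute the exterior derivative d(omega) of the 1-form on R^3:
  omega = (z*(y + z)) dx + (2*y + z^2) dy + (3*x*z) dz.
d(omega) = (-z) dx ∧ dy + (-y + z) dx ∧ dz + (-2*z) dy ∧ dz

For a 1-form omega = sum_i f_i dx_i, the exterior derivative is
  d(omega) = sum_{i < j} (∂f_j/∂x_i - ∂f_i/∂x_j) dx_i ∧ dx_j.
  coefficient of dx ∧ dy: ∂f_2/∂x - ∂f_1/∂y = ∂(2*y + z^2)/∂x - ∂(z*(y + z))/∂y = -z
  coefficient of dx ∧ dz: ∂f_3/∂x - ∂f_1/∂z = ∂(3*x*z)/∂x - ∂(z*(y + z))/∂z = -y + z
  coefficient of dy ∧ dz: ∂f_3/∂y - ∂f_2/∂z = ∂(3*x*z)/∂y - ∂(2*y + z^2)/∂z = -2*z
Assembling: d(omega) = (-z) dx ∧ dy + (-y + z) dx ∧ dz + (-2*z) dy ∧ dz.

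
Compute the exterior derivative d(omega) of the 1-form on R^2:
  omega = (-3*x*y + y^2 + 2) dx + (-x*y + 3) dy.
d(omega) = (3*x - 3*y) dx ∧ dy

For a 1-form omega = sum_i f_i dx_i, the exterior derivative is
  d(omega) = sum_{i < j} (∂f_j/∂x_i - ∂f_i/∂x_j) dx_i ∧ dx_j.
  coefficient of dx ∧ dy: ∂f_2/∂x - ∂f_1/∂y = ∂(-x*y + 3)/∂x - ∂(-3*x*y + y^2 + 2)/∂y = 3*x - 3*y
Assembling: d(omega) = (3*x - 3*y) dx ∧ dy.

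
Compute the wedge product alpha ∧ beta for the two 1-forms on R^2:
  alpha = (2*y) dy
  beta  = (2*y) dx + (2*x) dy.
alpha ∧ beta = (-4*y^2) dx ∧ dy

Distribute the wedge, using dx_i ∧ dx_j = -dx_j ∧ dx_i and dx_i ∧ dx_i = 0. For each pair (i, j) with i < j, the coefficient of dx_i ∧ dx_j in alpha ∧ beta is (alpha_i * beta_j - alpha_j * beta_i). Collecting: alpha ∧ beta = (-4*y^2) dx ∧ dy.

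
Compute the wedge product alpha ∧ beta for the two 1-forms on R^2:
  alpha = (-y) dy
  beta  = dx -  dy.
alpha ∧ beta = (y) dx ∧ dy

Distribute the wedge, using dx_i ∧ dx_j = -dx_j ∧ dx_i and dx_i ∧ dx_i = 0. For each pair (i, j) with i < j, the coefficient of dx_i ∧ dx_j in alpha ∧ beta is (alpha_i * beta_j - alpha_j * beta_i). Collecting: alpha ∧ beta = (y) dx ∧ dy.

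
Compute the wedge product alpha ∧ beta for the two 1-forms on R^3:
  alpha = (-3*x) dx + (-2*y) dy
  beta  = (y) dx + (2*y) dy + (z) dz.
alpha ∧ beta = (2*y*(-3*x + y)) dx ∧ dy + (-3*x*z) dx ∧ dz + (-2*y*z) dy ∧ dz

Distribute the wedge, using dx_i ∧ dx_j = -dx_j ∧ dx_i and dx_i ∧ dx_i = 0. For each pair (i, j) with i < j, the coefficient of dx_i ∧ dx_j in alpha ∧ beta is (alpha_i * beta_j - alpha_j * beta_i). Collecting: alpha ∧ beta = (2*y*(-3*x + y)) dx ∧ dy + (-3*x*z) dx ∧ dz + (-2*y*z) dy ∧ dz.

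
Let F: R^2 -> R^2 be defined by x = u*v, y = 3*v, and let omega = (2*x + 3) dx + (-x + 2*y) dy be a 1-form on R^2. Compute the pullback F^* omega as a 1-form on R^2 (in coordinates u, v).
F^* omega = (v*(2*u*v + 3)) du + (2*u^2*v - 3*u*v + 3*u + 18*v) dv

Using F^*(f dg) = (f ∘ F) d(g ∘ F), substitute each coordinate x_i by F_i(u, v) in f_i, and replace dx_i by d F_i = (∂F_i/∂u) du + (∂F_i/∂v) dv.
  For the x component: f_1(F) = 2*u*v + 3; d F_1 = (v) du + (u) dv
  For the y component: f_2(F) = v*(6 - u); d F_2 = (0) du + (3) dv
Combining and collecting du, dv coefficients:
  coeff of du: v*(2*u*v + 3)
  coeff of dv: 2*u^2*v - 3*u*v + 3*u + 18*v
F^* omega = (v*(2*u*v + 3)) du + (2*u^2*v - 3*u*v + 3*u + 18*v) dv.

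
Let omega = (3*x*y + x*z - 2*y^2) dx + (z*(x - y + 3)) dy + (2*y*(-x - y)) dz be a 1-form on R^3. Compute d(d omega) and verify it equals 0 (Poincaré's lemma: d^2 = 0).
d(d omega) = 0

Step 1: d omega = sum_{i<j} (∂f_j/∂x_i - ∂f_i/∂x_j) dx_i ∧ dx_j:
  coeff of dx ∧ dy: -3*x + 4*y + z
  coeff of dx ∧ dz: -x - 2*y
  coeff of dy ∧ dz: -3*x - 3*y - 3
Step 2: Apply d again to each 2-form coefficient. The only possible 3-form in R^3 is dx ∧ dy ∧ dz, with coefficient
  ∂(coeff of dy∧dz)/∂x - ∂(coeff of dx∧dz)/∂y + ∂(coeff of dx∧dy)/∂z
  = ∂/∂x (-3*x - 3*y - 3) - ∂/∂y (-x - 2*y) + ∂/∂z (-3*x + 4*y + z).
Each of these terms simplifies to sums of mixed partials that cancel in pairs. The result is 0 (by equality of mixed partials for smooth functions — Schwarz / Clairaut).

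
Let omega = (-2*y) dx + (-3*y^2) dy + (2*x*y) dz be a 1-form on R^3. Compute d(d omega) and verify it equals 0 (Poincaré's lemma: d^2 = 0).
d(d omega) = 0

Step 1: d omega = sum_{i<j} (∂f_j/∂x_i - ∂f_i/∂x_j) dx_i ∧ dx_j:
  coeff of dx ∧ dy: 2
  coeff of dx ∧ dz: 2*y
  coeff of dy ∧ dz: 2*x
Step 2: Apply d again to each 2-form coefficient. The only possible 3-form in R^3 is dx ∧ dy ∧ dz, with coefficient
  ∂(coeff of dy∧dz)/∂x - ∂(coeff of dx∧dz)/∂y + ∂(coeff of dx∧dy)/∂z
  = ∂/∂x (2*x) - ∂/∂y (2*y) + ∂/∂z (2).
Each of these terms simplifies to sums of mixed partials that cancel in pairs. The result is 0 (by equality of mixed partials for smooth functions — Schwarz / Clairaut).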